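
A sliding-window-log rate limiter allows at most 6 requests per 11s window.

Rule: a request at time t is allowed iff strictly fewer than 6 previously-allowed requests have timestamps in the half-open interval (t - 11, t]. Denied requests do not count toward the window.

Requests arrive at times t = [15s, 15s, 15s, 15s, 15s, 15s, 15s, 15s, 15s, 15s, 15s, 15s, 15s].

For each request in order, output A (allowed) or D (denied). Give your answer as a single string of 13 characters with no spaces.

Answer: AAAAAADDDDDDD

Derivation:
Tracking allowed requests in the window:
  req#1 t=15s: ALLOW
  req#2 t=15s: ALLOW
  req#3 t=15s: ALLOW
  req#4 t=15s: ALLOW
  req#5 t=15s: ALLOW
  req#6 t=15s: ALLOW
  req#7 t=15s: DENY
  req#8 t=15s: DENY
  req#9 t=15s: DENY
  req#10 t=15s: DENY
  req#11 t=15s: DENY
  req#12 t=15s: DENY
  req#13 t=15s: DENY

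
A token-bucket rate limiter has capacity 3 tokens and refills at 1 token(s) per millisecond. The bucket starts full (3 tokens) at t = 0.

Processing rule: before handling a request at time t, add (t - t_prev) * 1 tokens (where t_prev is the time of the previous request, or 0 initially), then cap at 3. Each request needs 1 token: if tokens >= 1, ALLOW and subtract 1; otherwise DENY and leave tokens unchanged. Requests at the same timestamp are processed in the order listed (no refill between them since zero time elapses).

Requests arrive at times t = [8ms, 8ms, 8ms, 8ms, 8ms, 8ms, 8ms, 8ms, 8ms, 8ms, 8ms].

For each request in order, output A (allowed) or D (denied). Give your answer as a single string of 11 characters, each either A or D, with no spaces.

Answer: AAADDDDDDDD

Derivation:
Simulating step by step:
  req#1 t=8ms: ALLOW
  req#2 t=8ms: ALLOW
  req#3 t=8ms: ALLOW
  req#4 t=8ms: DENY
  req#5 t=8ms: DENY
  req#6 t=8ms: DENY
  req#7 t=8ms: DENY
  req#8 t=8ms: DENY
  req#9 t=8ms: DENY
  req#10 t=8ms: DENY
  req#11 t=8ms: DENY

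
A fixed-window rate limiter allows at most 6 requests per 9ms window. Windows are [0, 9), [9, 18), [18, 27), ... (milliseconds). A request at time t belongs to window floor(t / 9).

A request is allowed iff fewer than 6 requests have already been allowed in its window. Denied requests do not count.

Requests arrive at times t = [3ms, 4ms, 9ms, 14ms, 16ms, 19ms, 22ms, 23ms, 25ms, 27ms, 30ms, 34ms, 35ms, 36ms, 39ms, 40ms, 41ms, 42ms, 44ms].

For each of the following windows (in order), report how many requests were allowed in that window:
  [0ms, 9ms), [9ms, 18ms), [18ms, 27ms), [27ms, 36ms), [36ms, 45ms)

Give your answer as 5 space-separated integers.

Processing requests:
  req#1 t=3ms (window 0): ALLOW
  req#2 t=4ms (window 0): ALLOW
  req#3 t=9ms (window 1): ALLOW
  req#4 t=14ms (window 1): ALLOW
  req#5 t=16ms (window 1): ALLOW
  req#6 t=19ms (window 2): ALLOW
  req#7 t=22ms (window 2): ALLOW
  req#8 t=23ms (window 2): ALLOW
  req#9 t=25ms (window 2): ALLOW
  req#10 t=27ms (window 3): ALLOW
  req#11 t=30ms (window 3): ALLOW
  req#12 t=34ms (window 3): ALLOW
  req#13 t=35ms (window 3): ALLOW
  req#14 t=36ms (window 4): ALLOW
  req#15 t=39ms (window 4): ALLOW
  req#16 t=40ms (window 4): ALLOW
  req#17 t=41ms (window 4): ALLOW
  req#18 t=42ms (window 4): ALLOW
  req#19 t=44ms (window 4): ALLOW

Allowed counts by window: 2 3 4 4 6

Answer: 2 3 4 4 6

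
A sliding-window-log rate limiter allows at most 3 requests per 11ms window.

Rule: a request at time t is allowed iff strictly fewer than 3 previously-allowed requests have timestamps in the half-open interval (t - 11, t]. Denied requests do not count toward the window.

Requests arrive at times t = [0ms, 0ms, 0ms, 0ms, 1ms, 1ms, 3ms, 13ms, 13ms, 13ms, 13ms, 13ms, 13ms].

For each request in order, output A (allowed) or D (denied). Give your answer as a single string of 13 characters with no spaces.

Tracking allowed requests in the window:
  req#1 t=0ms: ALLOW
  req#2 t=0ms: ALLOW
  req#3 t=0ms: ALLOW
  req#4 t=0ms: DENY
  req#5 t=1ms: DENY
  req#6 t=1ms: DENY
  req#7 t=3ms: DENY
  req#8 t=13ms: ALLOW
  req#9 t=13ms: ALLOW
  req#10 t=13ms: ALLOW
  req#11 t=13ms: DENY
  req#12 t=13ms: DENY
  req#13 t=13ms: DENY

Answer: AAADDDDAAADDD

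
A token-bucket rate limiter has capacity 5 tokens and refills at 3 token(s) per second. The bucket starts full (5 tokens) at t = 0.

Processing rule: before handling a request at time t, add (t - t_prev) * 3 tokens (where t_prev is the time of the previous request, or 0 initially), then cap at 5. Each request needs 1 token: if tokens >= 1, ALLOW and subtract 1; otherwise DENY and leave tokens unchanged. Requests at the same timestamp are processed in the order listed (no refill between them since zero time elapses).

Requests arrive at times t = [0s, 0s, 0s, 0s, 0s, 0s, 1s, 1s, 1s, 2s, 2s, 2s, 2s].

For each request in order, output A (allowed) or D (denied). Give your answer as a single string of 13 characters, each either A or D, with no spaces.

Simulating step by step:
  req#1 t=0s: ALLOW
  req#2 t=0s: ALLOW
  req#3 t=0s: ALLOW
  req#4 t=0s: ALLOW
  req#5 t=0s: ALLOW
  req#6 t=0s: DENY
  req#7 t=1s: ALLOW
  req#8 t=1s: ALLOW
  req#9 t=1s: ALLOW
  req#10 t=2s: ALLOW
  req#11 t=2s: ALLOW
  req#12 t=2s: ALLOW
  req#13 t=2s: DENY

Answer: AAAAADAAAAAAD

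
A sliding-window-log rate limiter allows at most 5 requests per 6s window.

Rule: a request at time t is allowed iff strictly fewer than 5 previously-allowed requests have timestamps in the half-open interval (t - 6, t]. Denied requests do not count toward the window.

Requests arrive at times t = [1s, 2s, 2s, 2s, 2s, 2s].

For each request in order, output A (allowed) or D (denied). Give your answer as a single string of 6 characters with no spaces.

Tracking allowed requests in the window:
  req#1 t=1s: ALLOW
  req#2 t=2s: ALLOW
  req#3 t=2s: ALLOW
  req#4 t=2s: ALLOW
  req#5 t=2s: ALLOW
  req#6 t=2s: DENY

Answer: AAAAAD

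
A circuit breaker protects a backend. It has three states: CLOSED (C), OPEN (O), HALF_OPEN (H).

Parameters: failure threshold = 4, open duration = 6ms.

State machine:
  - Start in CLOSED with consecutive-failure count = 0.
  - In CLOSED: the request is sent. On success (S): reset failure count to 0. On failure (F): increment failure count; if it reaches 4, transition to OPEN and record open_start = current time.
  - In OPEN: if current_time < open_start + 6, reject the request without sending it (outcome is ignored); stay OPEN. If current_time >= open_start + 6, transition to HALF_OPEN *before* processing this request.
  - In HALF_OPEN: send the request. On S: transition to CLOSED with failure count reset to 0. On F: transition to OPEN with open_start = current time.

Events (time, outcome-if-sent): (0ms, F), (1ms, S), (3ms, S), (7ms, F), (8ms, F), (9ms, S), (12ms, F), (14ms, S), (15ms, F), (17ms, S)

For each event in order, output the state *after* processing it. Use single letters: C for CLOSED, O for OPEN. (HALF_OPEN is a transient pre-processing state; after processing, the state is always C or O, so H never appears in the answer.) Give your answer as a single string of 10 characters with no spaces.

State after each event:
  event#1 t=0ms outcome=F: state=CLOSED
  event#2 t=1ms outcome=S: state=CLOSED
  event#3 t=3ms outcome=S: state=CLOSED
  event#4 t=7ms outcome=F: state=CLOSED
  event#5 t=8ms outcome=F: state=CLOSED
  event#6 t=9ms outcome=S: state=CLOSED
  event#7 t=12ms outcome=F: state=CLOSED
  event#8 t=14ms outcome=S: state=CLOSED
  event#9 t=15ms outcome=F: state=CLOSED
  event#10 t=17ms outcome=S: state=CLOSED

Answer: CCCCCCCCCC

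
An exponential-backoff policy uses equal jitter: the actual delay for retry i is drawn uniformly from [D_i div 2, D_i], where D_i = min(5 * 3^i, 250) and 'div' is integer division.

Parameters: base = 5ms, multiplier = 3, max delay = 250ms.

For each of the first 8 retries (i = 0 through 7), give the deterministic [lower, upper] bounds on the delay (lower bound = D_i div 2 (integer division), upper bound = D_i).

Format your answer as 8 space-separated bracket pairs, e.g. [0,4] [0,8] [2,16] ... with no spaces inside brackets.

Answer: [2,5] [7,15] [22,45] [67,135] [125,250] [125,250] [125,250] [125,250]

Derivation:
Computing bounds per retry:
  i=0: D_i=min(5*3^0,250)=5, bounds=[2,5]
  i=1: D_i=min(5*3^1,250)=15, bounds=[7,15]
  i=2: D_i=min(5*3^2,250)=45, bounds=[22,45]
  i=3: D_i=min(5*3^3,250)=135, bounds=[67,135]
  i=4: D_i=min(5*3^4,250)=250, bounds=[125,250]
  i=5: D_i=min(5*3^5,250)=250, bounds=[125,250]
  i=6: D_i=min(5*3^6,250)=250, bounds=[125,250]
  i=7: D_i=min(5*3^7,250)=250, bounds=[125,250]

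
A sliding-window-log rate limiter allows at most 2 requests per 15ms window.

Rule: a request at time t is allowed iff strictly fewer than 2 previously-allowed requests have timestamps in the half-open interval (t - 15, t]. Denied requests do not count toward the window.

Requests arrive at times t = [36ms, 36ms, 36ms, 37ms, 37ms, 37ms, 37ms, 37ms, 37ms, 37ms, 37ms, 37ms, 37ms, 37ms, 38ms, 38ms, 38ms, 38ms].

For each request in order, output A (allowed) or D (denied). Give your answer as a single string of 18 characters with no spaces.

Tracking allowed requests in the window:
  req#1 t=36ms: ALLOW
  req#2 t=36ms: ALLOW
  req#3 t=36ms: DENY
  req#4 t=37ms: DENY
  req#5 t=37ms: DENY
  req#6 t=37ms: DENY
  req#7 t=37ms: DENY
  req#8 t=37ms: DENY
  req#9 t=37ms: DENY
  req#10 t=37ms: DENY
  req#11 t=37ms: DENY
  req#12 t=37ms: DENY
  req#13 t=37ms: DENY
  req#14 t=37ms: DENY
  req#15 t=38ms: DENY
  req#16 t=38ms: DENY
  req#17 t=38ms: DENY
  req#18 t=38ms: DENY

Answer: AADDDDDDDDDDDDDDDD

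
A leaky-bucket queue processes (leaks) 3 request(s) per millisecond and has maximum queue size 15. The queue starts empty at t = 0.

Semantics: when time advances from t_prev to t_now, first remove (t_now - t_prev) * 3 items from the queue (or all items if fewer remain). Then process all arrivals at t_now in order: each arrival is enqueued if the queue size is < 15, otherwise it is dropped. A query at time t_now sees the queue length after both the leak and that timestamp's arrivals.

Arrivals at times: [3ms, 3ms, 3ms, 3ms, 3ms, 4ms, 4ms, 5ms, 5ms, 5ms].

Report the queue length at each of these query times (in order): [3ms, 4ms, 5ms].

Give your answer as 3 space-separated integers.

Answer: 5 4 4

Derivation:
Queue lengths at query times:
  query t=3ms: backlog = 5
  query t=4ms: backlog = 4
  query t=5ms: backlog = 4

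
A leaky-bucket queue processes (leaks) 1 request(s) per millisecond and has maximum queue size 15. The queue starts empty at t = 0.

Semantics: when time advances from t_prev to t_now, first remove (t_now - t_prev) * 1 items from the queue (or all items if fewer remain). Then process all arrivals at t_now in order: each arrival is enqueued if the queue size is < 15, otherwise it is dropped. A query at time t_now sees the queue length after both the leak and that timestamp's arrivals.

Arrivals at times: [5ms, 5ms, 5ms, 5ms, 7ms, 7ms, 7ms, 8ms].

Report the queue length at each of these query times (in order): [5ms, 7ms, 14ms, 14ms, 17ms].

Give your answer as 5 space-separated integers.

Answer: 4 5 0 0 0

Derivation:
Queue lengths at query times:
  query t=5ms: backlog = 4
  query t=7ms: backlog = 5
  query t=14ms: backlog = 0
  query t=14ms: backlog = 0
  query t=17ms: backlog = 0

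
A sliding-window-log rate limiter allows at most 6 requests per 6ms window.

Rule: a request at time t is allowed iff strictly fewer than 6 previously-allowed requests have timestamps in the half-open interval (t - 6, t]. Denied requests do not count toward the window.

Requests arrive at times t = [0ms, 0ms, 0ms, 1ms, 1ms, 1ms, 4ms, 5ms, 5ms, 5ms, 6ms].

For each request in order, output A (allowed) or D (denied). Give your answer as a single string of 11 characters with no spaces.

Tracking allowed requests in the window:
  req#1 t=0ms: ALLOW
  req#2 t=0ms: ALLOW
  req#3 t=0ms: ALLOW
  req#4 t=1ms: ALLOW
  req#5 t=1ms: ALLOW
  req#6 t=1ms: ALLOW
  req#7 t=4ms: DENY
  req#8 t=5ms: DENY
  req#9 t=5ms: DENY
  req#10 t=5ms: DENY
  req#11 t=6ms: ALLOW

Answer: AAAAAADDDDA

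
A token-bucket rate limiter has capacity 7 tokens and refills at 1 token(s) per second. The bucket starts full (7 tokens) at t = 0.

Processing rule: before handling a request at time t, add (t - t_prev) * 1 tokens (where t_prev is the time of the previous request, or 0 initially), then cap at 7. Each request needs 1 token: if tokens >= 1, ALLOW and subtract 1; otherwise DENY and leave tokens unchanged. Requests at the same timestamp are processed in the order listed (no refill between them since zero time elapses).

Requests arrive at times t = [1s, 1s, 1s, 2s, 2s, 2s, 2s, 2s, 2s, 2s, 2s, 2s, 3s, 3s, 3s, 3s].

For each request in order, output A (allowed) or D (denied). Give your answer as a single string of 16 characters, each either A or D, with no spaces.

Answer: AAAAAAAADDDDADDD

Derivation:
Simulating step by step:
  req#1 t=1s: ALLOW
  req#2 t=1s: ALLOW
  req#3 t=1s: ALLOW
  req#4 t=2s: ALLOW
  req#5 t=2s: ALLOW
  req#6 t=2s: ALLOW
  req#7 t=2s: ALLOW
  req#8 t=2s: ALLOW
  req#9 t=2s: DENY
  req#10 t=2s: DENY
  req#11 t=2s: DENY
  req#12 t=2s: DENY
  req#13 t=3s: ALLOW
  req#14 t=3s: DENY
  req#15 t=3s: DENY
  req#16 t=3s: DENY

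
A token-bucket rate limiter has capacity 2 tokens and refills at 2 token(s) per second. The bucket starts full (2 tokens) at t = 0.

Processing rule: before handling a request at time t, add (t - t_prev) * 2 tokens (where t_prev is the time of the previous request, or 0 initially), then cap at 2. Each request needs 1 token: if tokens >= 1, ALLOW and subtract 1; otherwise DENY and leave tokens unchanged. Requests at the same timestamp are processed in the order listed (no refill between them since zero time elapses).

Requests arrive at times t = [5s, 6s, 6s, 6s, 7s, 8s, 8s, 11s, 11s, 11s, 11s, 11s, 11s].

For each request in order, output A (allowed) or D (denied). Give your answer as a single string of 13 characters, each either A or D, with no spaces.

Answer: AAADAAAAADDDD

Derivation:
Simulating step by step:
  req#1 t=5s: ALLOW
  req#2 t=6s: ALLOW
  req#3 t=6s: ALLOW
  req#4 t=6s: DENY
  req#5 t=7s: ALLOW
  req#6 t=8s: ALLOW
  req#7 t=8s: ALLOW
  req#8 t=11s: ALLOW
  req#9 t=11s: ALLOW
  req#10 t=11s: DENY
  req#11 t=11s: DENY
  req#12 t=11s: DENY
  req#13 t=11s: DENY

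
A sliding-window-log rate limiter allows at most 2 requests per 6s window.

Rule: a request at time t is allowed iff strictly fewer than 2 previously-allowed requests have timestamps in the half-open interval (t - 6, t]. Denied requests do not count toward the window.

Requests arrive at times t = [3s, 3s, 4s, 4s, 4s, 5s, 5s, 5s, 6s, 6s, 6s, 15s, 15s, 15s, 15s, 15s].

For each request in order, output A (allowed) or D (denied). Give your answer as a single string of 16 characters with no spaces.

Answer: AADDDDDDDDDAADDD

Derivation:
Tracking allowed requests in the window:
  req#1 t=3s: ALLOW
  req#2 t=3s: ALLOW
  req#3 t=4s: DENY
  req#4 t=4s: DENY
  req#5 t=4s: DENY
  req#6 t=5s: DENY
  req#7 t=5s: DENY
  req#8 t=5s: DENY
  req#9 t=6s: DENY
  req#10 t=6s: DENY
  req#11 t=6s: DENY
  req#12 t=15s: ALLOW
  req#13 t=15s: ALLOW
  req#14 t=15s: DENY
  req#15 t=15s: DENY
  req#16 t=15s: DENY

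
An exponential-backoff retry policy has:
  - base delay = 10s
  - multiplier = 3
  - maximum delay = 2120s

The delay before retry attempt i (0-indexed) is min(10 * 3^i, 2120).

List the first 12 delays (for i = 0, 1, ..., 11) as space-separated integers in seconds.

Answer: 10 30 90 270 810 2120 2120 2120 2120 2120 2120 2120

Derivation:
Computing each delay:
  i=0: min(10*3^0, 2120) = 10
  i=1: min(10*3^1, 2120) = 30
  i=2: min(10*3^2, 2120) = 90
  i=3: min(10*3^3, 2120) = 270
  i=4: min(10*3^4, 2120) = 810
  i=5: min(10*3^5, 2120) = 2120
  i=6: min(10*3^6, 2120) = 2120
  i=7: min(10*3^7, 2120) = 2120
  i=8: min(10*3^8, 2120) = 2120
  i=9: min(10*3^9, 2120) = 2120
  i=10: min(10*3^10, 2120) = 2120
  i=11: min(10*3^11, 2120) = 2120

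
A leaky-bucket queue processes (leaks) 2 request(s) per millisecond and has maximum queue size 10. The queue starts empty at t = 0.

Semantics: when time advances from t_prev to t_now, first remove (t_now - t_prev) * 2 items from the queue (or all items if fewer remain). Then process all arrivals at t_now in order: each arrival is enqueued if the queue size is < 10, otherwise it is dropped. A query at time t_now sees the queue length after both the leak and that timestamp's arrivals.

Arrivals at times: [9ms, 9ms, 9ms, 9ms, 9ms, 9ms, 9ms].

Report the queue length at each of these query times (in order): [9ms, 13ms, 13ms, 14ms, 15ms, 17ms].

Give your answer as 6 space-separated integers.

Answer: 7 0 0 0 0 0

Derivation:
Queue lengths at query times:
  query t=9ms: backlog = 7
  query t=13ms: backlog = 0
  query t=13ms: backlog = 0
  query t=14ms: backlog = 0
  query t=15ms: backlog = 0
  query t=17ms: backlog = 0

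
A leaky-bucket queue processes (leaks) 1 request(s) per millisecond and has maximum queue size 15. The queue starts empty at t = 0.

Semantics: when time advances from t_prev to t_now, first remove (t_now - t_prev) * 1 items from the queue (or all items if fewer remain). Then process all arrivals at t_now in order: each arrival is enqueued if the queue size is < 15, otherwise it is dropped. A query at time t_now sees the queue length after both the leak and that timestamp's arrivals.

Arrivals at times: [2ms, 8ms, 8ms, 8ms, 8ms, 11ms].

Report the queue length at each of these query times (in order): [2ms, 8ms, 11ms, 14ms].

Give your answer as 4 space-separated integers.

Queue lengths at query times:
  query t=2ms: backlog = 1
  query t=8ms: backlog = 4
  query t=11ms: backlog = 2
  query t=14ms: backlog = 0

Answer: 1 4 2 0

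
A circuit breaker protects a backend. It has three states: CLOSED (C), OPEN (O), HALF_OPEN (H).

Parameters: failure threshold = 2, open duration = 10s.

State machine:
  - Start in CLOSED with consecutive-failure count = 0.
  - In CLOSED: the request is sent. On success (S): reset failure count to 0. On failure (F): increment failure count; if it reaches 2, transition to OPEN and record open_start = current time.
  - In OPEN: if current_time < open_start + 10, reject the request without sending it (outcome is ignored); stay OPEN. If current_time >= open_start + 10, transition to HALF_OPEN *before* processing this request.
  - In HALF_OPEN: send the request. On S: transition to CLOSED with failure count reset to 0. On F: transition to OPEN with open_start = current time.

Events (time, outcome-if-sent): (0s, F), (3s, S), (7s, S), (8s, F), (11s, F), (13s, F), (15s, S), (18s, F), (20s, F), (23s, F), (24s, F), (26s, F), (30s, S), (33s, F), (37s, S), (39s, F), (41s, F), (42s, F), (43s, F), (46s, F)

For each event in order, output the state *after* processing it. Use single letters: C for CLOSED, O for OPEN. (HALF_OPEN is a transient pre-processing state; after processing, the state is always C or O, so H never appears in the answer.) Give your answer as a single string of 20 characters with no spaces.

Answer: CCCCOOOOOOOOOOOOOOOO

Derivation:
State after each event:
  event#1 t=0s outcome=F: state=CLOSED
  event#2 t=3s outcome=S: state=CLOSED
  event#3 t=7s outcome=S: state=CLOSED
  event#4 t=8s outcome=F: state=CLOSED
  event#5 t=11s outcome=F: state=OPEN
  event#6 t=13s outcome=F: state=OPEN
  event#7 t=15s outcome=S: state=OPEN
  event#8 t=18s outcome=F: state=OPEN
  event#9 t=20s outcome=F: state=OPEN
  event#10 t=23s outcome=F: state=OPEN
  event#11 t=24s outcome=F: state=OPEN
  event#12 t=26s outcome=F: state=OPEN
  event#13 t=30s outcome=S: state=OPEN
  event#14 t=33s outcome=F: state=OPEN
  event#15 t=37s outcome=S: state=OPEN
  event#16 t=39s outcome=F: state=OPEN
  event#17 t=41s outcome=F: state=OPEN
  event#18 t=42s outcome=F: state=OPEN
  event#19 t=43s outcome=F: state=OPEN
  event#20 t=46s outcome=F: state=OPEN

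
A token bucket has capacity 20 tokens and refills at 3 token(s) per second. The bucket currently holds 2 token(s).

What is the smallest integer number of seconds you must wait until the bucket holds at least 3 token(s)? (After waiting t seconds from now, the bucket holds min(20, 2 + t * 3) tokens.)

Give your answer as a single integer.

Need 2 + t * 3 >= 3, so t >= 1/3.
Smallest integer t = ceil(1/3) = 1.

Answer: 1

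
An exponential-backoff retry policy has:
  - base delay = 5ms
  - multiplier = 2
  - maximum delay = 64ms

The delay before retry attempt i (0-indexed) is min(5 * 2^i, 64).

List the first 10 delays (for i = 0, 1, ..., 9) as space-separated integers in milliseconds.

Computing each delay:
  i=0: min(5*2^0, 64) = 5
  i=1: min(5*2^1, 64) = 10
  i=2: min(5*2^2, 64) = 20
  i=3: min(5*2^3, 64) = 40
  i=4: min(5*2^4, 64) = 64
  i=5: min(5*2^5, 64) = 64
  i=6: min(5*2^6, 64) = 64
  i=7: min(5*2^7, 64) = 64
  i=8: min(5*2^8, 64) = 64
  i=9: min(5*2^9, 64) = 64

Answer: 5 10 20 40 64 64 64 64 64 64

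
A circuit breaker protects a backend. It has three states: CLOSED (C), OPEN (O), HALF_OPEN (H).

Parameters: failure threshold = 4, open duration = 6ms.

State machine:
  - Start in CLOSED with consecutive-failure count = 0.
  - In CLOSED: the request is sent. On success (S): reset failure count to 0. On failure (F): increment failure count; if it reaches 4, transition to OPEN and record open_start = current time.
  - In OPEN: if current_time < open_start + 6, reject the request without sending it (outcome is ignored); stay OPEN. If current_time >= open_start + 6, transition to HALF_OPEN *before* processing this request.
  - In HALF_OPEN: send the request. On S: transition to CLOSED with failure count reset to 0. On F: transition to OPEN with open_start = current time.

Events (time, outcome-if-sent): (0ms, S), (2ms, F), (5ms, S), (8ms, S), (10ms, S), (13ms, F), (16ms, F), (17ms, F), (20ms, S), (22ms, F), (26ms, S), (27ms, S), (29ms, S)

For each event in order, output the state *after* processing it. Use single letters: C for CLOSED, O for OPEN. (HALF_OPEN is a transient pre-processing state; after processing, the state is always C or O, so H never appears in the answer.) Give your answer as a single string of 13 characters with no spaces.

Answer: CCCCCCCCCCCCC

Derivation:
State after each event:
  event#1 t=0ms outcome=S: state=CLOSED
  event#2 t=2ms outcome=F: state=CLOSED
  event#3 t=5ms outcome=S: state=CLOSED
  event#4 t=8ms outcome=S: state=CLOSED
  event#5 t=10ms outcome=S: state=CLOSED
  event#6 t=13ms outcome=F: state=CLOSED
  event#7 t=16ms outcome=F: state=CLOSED
  event#8 t=17ms outcome=F: state=CLOSED
  event#9 t=20ms outcome=S: state=CLOSED
  event#10 t=22ms outcome=F: state=CLOSED
  event#11 t=26ms outcome=S: state=CLOSED
  event#12 t=27ms outcome=S: state=CLOSED
  event#13 t=29ms outcome=S: state=CLOSED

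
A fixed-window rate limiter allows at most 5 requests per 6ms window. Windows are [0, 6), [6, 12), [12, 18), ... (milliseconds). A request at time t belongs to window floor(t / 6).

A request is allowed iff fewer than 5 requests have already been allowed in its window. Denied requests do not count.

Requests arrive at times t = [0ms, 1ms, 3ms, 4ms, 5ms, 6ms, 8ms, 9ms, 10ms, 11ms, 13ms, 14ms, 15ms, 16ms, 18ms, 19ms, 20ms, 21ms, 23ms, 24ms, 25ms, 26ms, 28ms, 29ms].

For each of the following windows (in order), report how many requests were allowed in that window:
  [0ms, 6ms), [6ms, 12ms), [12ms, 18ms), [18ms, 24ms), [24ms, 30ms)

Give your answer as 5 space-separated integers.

Processing requests:
  req#1 t=0ms (window 0): ALLOW
  req#2 t=1ms (window 0): ALLOW
  req#3 t=3ms (window 0): ALLOW
  req#4 t=4ms (window 0): ALLOW
  req#5 t=5ms (window 0): ALLOW
  req#6 t=6ms (window 1): ALLOW
  req#7 t=8ms (window 1): ALLOW
  req#8 t=9ms (window 1): ALLOW
  req#9 t=10ms (window 1): ALLOW
  req#10 t=11ms (window 1): ALLOW
  req#11 t=13ms (window 2): ALLOW
  req#12 t=14ms (window 2): ALLOW
  req#13 t=15ms (window 2): ALLOW
  req#14 t=16ms (window 2): ALLOW
  req#15 t=18ms (window 3): ALLOW
  req#16 t=19ms (window 3): ALLOW
  req#17 t=20ms (window 3): ALLOW
  req#18 t=21ms (window 3): ALLOW
  req#19 t=23ms (window 3): ALLOW
  req#20 t=24ms (window 4): ALLOW
  req#21 t=25ms (window 4): ALLOW
  req#22 t=26ms (window 4): ALLOW
  req#23 t=28ms (window 4): ALLOW
  req#24 t=29ms (window 4): ALLOW

Allowed counts by window: 5 5 4 5 5

Answer: 5 5 4 5 5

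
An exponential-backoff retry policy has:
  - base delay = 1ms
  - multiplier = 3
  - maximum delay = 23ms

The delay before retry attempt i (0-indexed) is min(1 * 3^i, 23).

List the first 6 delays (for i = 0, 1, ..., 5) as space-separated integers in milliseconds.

Answer: 1 3 9 23 23 23

Derivation:
Computing each delay:
  i=0: min(1*3^0, 23) = 1
  i=1: min(1*3^1, 23) = 3
  i=2: min(1*3^2, 23) = 9
  i=3: min(1*3^3, 23) = 23
  i=4: min(1*3^4, 23) = 23
  i=5: min(1*3^5, 23) = 23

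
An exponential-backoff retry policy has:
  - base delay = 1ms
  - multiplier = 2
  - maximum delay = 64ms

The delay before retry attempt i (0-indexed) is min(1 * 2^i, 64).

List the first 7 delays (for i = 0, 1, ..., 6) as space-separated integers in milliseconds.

Computing each delay:
  i=0: min(1*2^0, 64) = 1
  i=1: min(1*2^1, 64) = 2
  i=2: min(1*2^2, 64) = 4
  i=3: min(1*2^3, 64) = 8
  i=4: min(1*2^4, 64) = 16
  i=5: min(1*2^5, 64) = 32
  i=6: min(1*2^6, 64) = 64

Answer: 1 2 4 8 16 32 64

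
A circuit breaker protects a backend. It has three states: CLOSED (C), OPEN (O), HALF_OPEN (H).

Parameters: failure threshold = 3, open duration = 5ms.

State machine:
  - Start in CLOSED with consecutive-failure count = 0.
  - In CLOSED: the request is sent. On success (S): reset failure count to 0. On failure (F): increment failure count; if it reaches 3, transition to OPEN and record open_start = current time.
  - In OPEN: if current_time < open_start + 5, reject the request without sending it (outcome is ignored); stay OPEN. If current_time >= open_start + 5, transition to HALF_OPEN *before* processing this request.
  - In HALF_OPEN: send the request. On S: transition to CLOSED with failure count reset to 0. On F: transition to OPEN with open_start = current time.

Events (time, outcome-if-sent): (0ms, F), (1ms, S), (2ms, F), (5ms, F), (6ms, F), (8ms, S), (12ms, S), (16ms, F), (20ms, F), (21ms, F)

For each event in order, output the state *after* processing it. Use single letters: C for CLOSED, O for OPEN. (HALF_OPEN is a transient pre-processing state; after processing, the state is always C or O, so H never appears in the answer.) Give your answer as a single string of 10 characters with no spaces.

State after each event:
  event#1 t=0ms outcome=F: state=CLOSED
  event#2 t=1ms outcome=S: state=CLOSED
  event#3 t=2ms outcome=F: state=CLOSED
  event#4 t=5ms outcome=F: state=CLOSED
  event#5 t=6ms outcome=F: state=OPEN
  event#6 t=8ms outcome=S: state=OPEN
  event#7 t=12ms outcome=S: state=CLOSED
  event#8 t=16ms outcome=F: state=CLOSED
  event#9 t=20ms outcome=F: state=CLOSED
  event#10 t=21ms outcome=F: state=OPEN

Answer: CCCCOOCCCO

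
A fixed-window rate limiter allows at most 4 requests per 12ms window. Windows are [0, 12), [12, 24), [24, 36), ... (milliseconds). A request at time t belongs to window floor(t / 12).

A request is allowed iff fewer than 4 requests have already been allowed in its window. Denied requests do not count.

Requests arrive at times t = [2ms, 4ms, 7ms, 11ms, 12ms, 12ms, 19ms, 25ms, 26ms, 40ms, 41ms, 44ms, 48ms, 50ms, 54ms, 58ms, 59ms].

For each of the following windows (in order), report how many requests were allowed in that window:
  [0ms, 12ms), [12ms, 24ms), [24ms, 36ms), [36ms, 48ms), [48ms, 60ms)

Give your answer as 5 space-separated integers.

Answer: 4 3 2 3 4

Derivation:
Processing requests:
  req#1 t=2ms (window 0): ALLOW
  req#2 t=4ms (window 0): ALLOW
  req#3 t=7ms (window 0): ALLOW
  req#4 t=11ms (window 0): ALLOW
  req#5 t=12ms (window 1): ALLOW
  req#6 t=12ms (window 1): ALLOW
  req#7 t=19ms (window 1): ALLOW
  req#8 t=25ms (window 2): ALLOW
  req#9 t=26ms (window 2): ALLOW
  req#10 t=40ms (window 3): ALLOW
  req#11 t=41ms (window 3): ALLOW
  req#12 t=44ms (window 3): ALLOW
  req#13 t=48ms (window 4): ALLOW
  req#14 t=50ms (window 4): ALLOW
  req#15 t=54ms (window 4): ALLOW
  req#16 t=58ms (window 4): ALLOW
  req#17 t=59ms (window 4): DENY

Allowed counts by window: 4 3 2 3 4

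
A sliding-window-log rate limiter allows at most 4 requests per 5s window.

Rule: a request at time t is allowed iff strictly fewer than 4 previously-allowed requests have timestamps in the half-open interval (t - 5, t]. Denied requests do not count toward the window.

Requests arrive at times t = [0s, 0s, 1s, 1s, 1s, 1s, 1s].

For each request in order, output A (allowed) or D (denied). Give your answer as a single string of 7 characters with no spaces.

Tracking allowed requests in the window:
  req#1 t=0s: ALLOW
  req#2 t=0s: ALLOW
  req#3 t=1s: ALLOW
  req#4 t=1s: ALLOW
  req#5 t=1s: DENY
  req#6 t=1s: DENY
  req#7 t=1s: DENY

Answer: AAAADDD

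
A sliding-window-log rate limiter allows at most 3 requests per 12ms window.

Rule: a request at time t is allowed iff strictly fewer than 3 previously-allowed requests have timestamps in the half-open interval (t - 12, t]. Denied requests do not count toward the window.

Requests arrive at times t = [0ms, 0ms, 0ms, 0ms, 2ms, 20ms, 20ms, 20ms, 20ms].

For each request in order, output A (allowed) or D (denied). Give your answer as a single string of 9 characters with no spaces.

Answer: AAADDAAAD

Derivation:
Tracking allowed requests in the window:
  req#1 t=0ms: ALLOW
  req#2 t=0ms: ALLOW
  req#3 t=0ms: ALLOW
  req#4 t=0ms: DENY
  req#5 t=2ms: DENY
  req#6 t=20ms: ALLOW
  req#7 t=20ms: ALLOW
  req#8 t=20ms: ALLOW
  req#9 t=20ms: DENY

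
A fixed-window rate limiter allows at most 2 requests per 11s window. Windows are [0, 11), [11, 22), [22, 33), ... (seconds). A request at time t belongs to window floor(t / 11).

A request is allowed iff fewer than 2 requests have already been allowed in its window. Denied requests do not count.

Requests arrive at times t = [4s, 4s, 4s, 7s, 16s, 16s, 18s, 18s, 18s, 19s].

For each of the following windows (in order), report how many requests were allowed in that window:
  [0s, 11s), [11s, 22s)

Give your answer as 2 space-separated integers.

Processing requests:
  req#1 t=4s (window 0): ALLOW
  req#2 t=4s (window 0): ALLOW
  req#3 t=4s (window 0): DENY
  req#4 t=7s (window 0): DENY
  req#5 t=16s (window 1): ALLOW
  req#6 t=16s (window 1): ALLOW
  req#7 t=18s (window 1): DENY
  req#8 t=18s (window 1): DENY
  req#9 t=18s (window 1): DENY
  req#10 t=19s (window 1): DENY

Allowed counts by window: 2 2

Answer: 2 2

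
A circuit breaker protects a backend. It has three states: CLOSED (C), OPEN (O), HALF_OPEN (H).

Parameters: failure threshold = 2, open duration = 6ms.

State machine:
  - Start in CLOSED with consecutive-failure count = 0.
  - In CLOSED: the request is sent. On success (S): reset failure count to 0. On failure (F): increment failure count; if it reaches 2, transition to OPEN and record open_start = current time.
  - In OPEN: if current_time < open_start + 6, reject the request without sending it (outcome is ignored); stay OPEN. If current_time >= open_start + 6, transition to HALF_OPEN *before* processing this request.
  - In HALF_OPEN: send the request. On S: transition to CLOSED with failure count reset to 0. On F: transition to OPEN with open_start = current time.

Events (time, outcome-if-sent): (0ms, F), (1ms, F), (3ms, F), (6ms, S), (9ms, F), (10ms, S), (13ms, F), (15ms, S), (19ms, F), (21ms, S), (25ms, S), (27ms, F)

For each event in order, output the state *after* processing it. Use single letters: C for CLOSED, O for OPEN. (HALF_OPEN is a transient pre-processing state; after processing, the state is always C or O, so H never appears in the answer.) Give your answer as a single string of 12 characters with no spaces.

Answer: COOOOOOCCCCC

Derivation:
State after each event:
  event#1 t=0ms outcome=F: state=CLOSED
  event#2 t=1ms outcome=F: state=OPEN
  event#3 t=3ms outcome=F: state=OPEN
  event#4 t=6ms outcome=S: state=OPEN
  event#5 t=9ms outcome=F: state=OPEN
  event#6 t=10ms outcome=S: state=OPEN
  event#7 t=13ms outcome=F: state=OPEN
  event#8 t=15ms outcome=S: state=CLOSED
  event#9 t=19ms outcome=F: state=CLOSED
  event#10 t=21ms outcome=S: state=CLOSED
  event#11 t=25ms outcome=S: state=CLOSED
  event#12 t=27ms outcome=F: state=CLOSED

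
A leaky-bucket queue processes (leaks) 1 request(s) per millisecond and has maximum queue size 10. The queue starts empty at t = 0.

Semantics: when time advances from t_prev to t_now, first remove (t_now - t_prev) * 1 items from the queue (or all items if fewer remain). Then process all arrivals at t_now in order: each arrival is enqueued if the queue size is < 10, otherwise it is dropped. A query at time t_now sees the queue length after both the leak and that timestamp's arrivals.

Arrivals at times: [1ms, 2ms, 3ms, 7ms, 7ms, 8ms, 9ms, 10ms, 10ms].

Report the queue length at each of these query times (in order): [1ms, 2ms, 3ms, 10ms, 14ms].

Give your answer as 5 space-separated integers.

Answer: 1 1 1 3 0

Derivation:
Queue lengths at query times:
  query t=1ms: backlog = 1
  query t=2ms: backlog = 1
  query t=3ms: backlog = 1
  query t=10ms: backlog = 3
  query t=14ms: backlog = 0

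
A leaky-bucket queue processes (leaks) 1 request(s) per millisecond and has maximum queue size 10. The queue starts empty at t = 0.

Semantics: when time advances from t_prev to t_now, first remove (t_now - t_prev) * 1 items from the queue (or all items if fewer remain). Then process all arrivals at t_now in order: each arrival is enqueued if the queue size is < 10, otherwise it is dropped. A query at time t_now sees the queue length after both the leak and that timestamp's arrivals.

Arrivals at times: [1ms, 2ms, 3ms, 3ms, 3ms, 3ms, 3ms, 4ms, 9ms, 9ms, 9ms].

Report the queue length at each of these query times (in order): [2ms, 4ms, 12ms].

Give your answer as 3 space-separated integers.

Queue lengths at query times:
  query t=2ms: backlog = 1
  query t=4ms: backlog = 5
  query t=12ms: backlog = 0

Answer: 1 5 0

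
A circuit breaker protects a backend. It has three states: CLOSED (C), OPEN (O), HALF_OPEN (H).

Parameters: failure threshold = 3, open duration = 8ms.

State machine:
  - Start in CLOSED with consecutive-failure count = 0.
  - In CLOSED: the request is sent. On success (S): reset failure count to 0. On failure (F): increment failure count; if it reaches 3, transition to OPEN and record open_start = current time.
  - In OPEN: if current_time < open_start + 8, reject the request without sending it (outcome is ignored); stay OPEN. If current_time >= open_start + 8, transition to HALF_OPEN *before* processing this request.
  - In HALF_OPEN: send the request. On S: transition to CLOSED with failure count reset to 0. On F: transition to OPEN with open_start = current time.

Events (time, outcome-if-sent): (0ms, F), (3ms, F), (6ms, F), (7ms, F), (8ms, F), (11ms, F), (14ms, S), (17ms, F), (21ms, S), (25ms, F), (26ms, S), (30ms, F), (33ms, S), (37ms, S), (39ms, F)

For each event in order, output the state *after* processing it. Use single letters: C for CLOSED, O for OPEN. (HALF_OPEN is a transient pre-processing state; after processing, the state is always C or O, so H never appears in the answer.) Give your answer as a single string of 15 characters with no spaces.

State after each event:
  event#1 t=0ms outcome=F: state=CLOSED
  event#2 t=3ms outcome=F: state=CLOSED
  event#3 t=6ms outcome=F: state=OPEN
  event#4 t=7ms outcome=F: state=OPEN
  event#5 t=8ms outcome=F: state=OPEN
  event#6 t=11ms outcome=F: state=OPEN
  event#7 t=14ms outcome=S: state=CLOSED
  event#8 t=17ms outcome=F: state=CLOSED
  event#9 t=21ms outcome=S: state=CLOSED
  event#10 t=25ms outcome=F: state=CLOSED
  event#11 t=26ms outcome=S: state=CLOSED
  event#12 t=30ms outcome=F: state=CLOSED
  event#13 t=33ms outcome=S: state=CLOSED
  event#14 t=37ms outcome=S: state=CLOSED
  event#15 t=39ms outcome=F: state=CLOSED

Answer: CCOOOOCCCCCCCCC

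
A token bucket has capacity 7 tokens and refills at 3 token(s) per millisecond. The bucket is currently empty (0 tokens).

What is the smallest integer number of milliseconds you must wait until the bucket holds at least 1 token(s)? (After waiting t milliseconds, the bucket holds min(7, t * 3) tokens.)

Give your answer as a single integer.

Need t * 3 >= 1, so t >= 1/3.
Smallest integer t = ceil(1/3) = 1.

Answer: 1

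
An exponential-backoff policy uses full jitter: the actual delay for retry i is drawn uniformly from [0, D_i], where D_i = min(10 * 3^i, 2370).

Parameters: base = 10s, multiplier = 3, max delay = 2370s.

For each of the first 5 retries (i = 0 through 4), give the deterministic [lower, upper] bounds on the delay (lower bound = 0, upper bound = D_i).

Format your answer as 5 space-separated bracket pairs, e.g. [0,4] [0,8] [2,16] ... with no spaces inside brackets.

Computing bounds per retry:
  i=0: D_i=min(10*3^0,2370)=10, bounds=[0,10]
  i=1: D_i=min(10*3^1,2370)=30, bounds=[0,30]
  i=2: D_i=min(10*3^2,2370)=90, bounds=[0,90]
  i=3: D_i=min(10*3^3,2370)=270, bounds=[0,270]
  i=4: D_i=min(10*3^4,2370)=810, bounds=[0,810]

Answer: [0,10] [0,30] [0,90] [0,270] [0,810]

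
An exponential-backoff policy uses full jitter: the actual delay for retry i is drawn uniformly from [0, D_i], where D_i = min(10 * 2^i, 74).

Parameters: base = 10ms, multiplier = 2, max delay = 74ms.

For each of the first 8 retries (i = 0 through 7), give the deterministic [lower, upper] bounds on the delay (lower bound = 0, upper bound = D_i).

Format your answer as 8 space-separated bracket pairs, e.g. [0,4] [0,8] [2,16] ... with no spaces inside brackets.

Computing bounds per retry:
  i=0: D_i=min(10*2^0,74)=10, bounds=[0,10]
  i=1: D_i=min(10*2^1,74)=20, bounds=[0,20]
  i=2: D_i=min(10*2^2,74)=40, bounds=[0,40]
  i=3: D_i=min(10*2^3,74)=74, bounds=[0,74]
  i=4: D_i=min(10*2^4,74)=74, bounds=[0,74]
  i=5: D_i=min(10*2^5,74)=74, bounds=[0,74]
  i=6: D_i=min(10*2^6,74)=74, bounds=[0,74]
  i=7: D_i=min(10*2^7,74)=74, bounds=[0,74]

Answer: [0,10] [0,20] [0,40] [0,74] [0,74] [0,74] [0,74] [0,74]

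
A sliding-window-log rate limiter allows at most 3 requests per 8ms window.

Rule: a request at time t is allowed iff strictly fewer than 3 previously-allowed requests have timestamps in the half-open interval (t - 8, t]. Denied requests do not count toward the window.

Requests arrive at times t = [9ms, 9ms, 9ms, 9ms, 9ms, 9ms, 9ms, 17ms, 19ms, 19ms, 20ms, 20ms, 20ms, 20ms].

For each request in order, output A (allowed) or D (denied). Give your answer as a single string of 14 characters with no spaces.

Tracking allowed requests in the window:
  req#1 t=9ms: ALLOW
  req#2 t=9ms: ALLOW
  req#3 t=9ms: ALLOW
  req#4 t=9ms: DENY
  req#5 t=9ms: DENY
  req#6 t=9ms: DENY
  req#7 t=9ms: DENY
  req#8 t=17ms: ALLOW
  req#9 t=19ms: ALLOW
  req#10 t=19ms: ALLOW
  req#11 t=20ms: DENY
  req#12 t=20ms: DENY
  req#13 t=20ms: DENY
  req#14 t=20ms: DENY

Answer: AAADDDDAAADDDD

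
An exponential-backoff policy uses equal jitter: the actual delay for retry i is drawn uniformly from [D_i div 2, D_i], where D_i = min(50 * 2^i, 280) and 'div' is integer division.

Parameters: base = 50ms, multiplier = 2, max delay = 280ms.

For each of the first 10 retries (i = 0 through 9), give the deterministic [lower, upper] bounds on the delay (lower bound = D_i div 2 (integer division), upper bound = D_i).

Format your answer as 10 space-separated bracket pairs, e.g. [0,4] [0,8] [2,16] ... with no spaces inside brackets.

Answer: [25,50] [50,100] [100,200] [140,280] [140,280] [140,280] [140,280] [140,280] [140,280] [140,280]

Derivation:
Computing bounds per retry:
  i=0: D_i=min(50*2^0,280)=50, bounds=[25,50]
  i=1: D_i=min(50*2^1,280)=100, bounds=[50,100]
  i=2: D_i=min(50*2^2,280)=200, bounds=[100,200]
  i=3: D_i=min(50*2^3,280)=280, bounds=[140,280]
  i=4: D_i=min(50*2^4,280)=280, bounds=[140,280]
  i=5: D_i=min(50*2^5,280)=280, bounds=[140,280]
  i=6: D_i=min(50*2^6,280)=280, bounds=[140,280]
  i=7: D_i=min(50*2^7,280)=280, bounds=[140,280]
  i=8: D_i=min(50*2^8,280)=280, bounds=[140,280]
  i=9: D_i=min(50*2^9,280)=280, bounds=[140,280]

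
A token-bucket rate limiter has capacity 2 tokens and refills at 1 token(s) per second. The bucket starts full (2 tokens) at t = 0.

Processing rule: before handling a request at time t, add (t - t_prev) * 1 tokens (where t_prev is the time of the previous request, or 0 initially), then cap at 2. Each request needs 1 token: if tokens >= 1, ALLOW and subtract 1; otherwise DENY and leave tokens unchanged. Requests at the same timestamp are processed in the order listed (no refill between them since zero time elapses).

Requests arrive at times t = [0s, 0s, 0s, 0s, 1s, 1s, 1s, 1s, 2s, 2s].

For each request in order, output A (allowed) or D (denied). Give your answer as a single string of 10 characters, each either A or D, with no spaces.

Simulating step by step:
  req#1 t=0s: ALLOW
  req#2 t=0s: ALLOW
  req#3 t=0s: DENY
  req#4 t=0s: DENY
  req#5 t=1s: ALLOW
  req#6 t=1s: DENY
  req#7 t=1s: DENY
  req#8 t=1s: DENY
  req#9 t=2s: ALLOW
  req#10 t=2s: DENY

Answer: AADDADDDAD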